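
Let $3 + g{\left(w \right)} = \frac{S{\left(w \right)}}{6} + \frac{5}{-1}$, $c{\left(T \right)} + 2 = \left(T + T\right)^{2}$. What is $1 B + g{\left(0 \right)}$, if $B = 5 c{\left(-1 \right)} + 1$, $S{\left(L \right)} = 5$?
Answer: $\frac{23}{6} \approx 3.8333$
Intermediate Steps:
$c{\left(T \right)} = -2 + 4 T^{2}$ ($c{\left(T \right)} = -2 + \left(T + T\right)^{2} = -2 + \left(2 T\right)^{2} = -2 + 4 T^{2}$)
$g{\left(w \right)} = - \frac{43}{6}$ ($g{\left(w \right)} = -3 + \left(\frac{5}{6} + \frac{5}{-1}\right) = -3 + \left(5 \cdot \frac{1}{6} + 5 \left(-1\right)\right) = -3 + \left(\frac{5}{6} - 5\right) = -3 - \frac{25}{6} = - \frac{43}{6}$)
$B = 11$ ($B = 5 \left(-2 + 4 \left(-1\right)^{2}\right) + 1 = 5 \left(-2 + 4 \cdot 1\right) + 1 = 5 \left(-2 + 4\right) + 1 = 5 \cdot 2 + 1 = 10 + 1 = 11$)
$1 B + g{\left(0 \right)} = 1 \cdot 11 - \frac{43}{6} = 11 - \frac{43}{6} = \frac{23}{6}$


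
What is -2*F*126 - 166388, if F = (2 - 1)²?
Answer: -166640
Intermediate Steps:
F = 1 (F = 1² = 1)
-2*F*126 - 166388 = -2*1*126 - 166388 = -2*126 - 166388 = -252 - 166388 = -166640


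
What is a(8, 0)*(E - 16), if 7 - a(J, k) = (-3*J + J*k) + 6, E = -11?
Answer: -675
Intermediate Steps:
a(J, k) = 1 + 3*J - J*k (a(J, k) = 7 - ((-3*J + J*k) + 6) = 7 - (6 - 3*J + J*k) = 7 + (-6 + 3*J - J*k) = 1 + 3*J - J*k)
a(8, 0)*(E - 16) = (1 + 3*8 - 1*8*0)*(-11 - 16) = (1 + 24 + 0)*(-27) = 25*(-27) = -675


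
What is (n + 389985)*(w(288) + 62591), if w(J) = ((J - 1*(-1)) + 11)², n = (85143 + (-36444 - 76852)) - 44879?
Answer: 48364175223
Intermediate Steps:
n = -73032 (n = (85143 - 113296) - 44879 = -28153 - 44879 = -73032)
w(J) = (12 + J)² (w(J) = ((J + 1) + 11)² = ((1 + J) + 11)² = (12 + J)²)
(n + 389985)*(w(288) + 62591) = (-73032 + 389985)*((12 + 288)² + 62591) = 316953*(300² + 62591) = 316953*(90000 + 62591) = 316953*152591 = 48364175223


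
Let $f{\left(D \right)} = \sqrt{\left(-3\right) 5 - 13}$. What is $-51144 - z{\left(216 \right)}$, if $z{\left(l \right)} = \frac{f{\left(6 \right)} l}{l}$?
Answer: $-51144 - 2 i \sqrt{7} \approx -51144.0 - 5.2915 i$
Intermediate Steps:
$f{\left(D \right)} = 2 i \sqrt{7}$ ($f{\left(D \right)} = \sqrt{-15 - 13} = \sqrt{-28} = 2 i \sqrt{7}$)
$z{\left(l \right)} = 2 i \sqrt{7}$ ($z{\left(l \right)} = \frac{2 i \sqrt{7} l}{l} = \frac{2 i l \sqrt{7}}{l} = 2 i \sqrt{7}$)
$-51144 - z{\left(216 \right)} = -51144 - 2 i \sqrt{7}$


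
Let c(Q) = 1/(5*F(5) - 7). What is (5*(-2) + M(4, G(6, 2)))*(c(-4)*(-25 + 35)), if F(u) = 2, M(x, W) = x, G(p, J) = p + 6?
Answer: -20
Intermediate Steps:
G(p, J) = 6 + p
c(Q) = ⅓ (c(Q) = 1/(5*2 - 7) = 1/(10 - 7) = 1/3 = ⅓)
(5*(-2) + M(4, G(6, 2)))*(c(-4)*(-25 + 35)) = (5*(-2) + 4)*((-25 + 35)/3) = (-10 + 4)*((⅓)*10) = -6*10/3 = -20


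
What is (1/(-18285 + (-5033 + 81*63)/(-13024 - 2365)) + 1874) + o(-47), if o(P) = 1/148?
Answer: 78043785658483/41645414380 ≈ 1874.0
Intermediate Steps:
o(P) = 1/148
(1/(-18285 + (-5033 + 81*63)/(-13024 - 2365)) + 1874) + o(-47) = (1/(-18285 + (-5033 + 81*63)/(-13024 - 2365)) + 1874) + 1/148 = (1/(-18285 + (-5033 + 5103)/(-15389)) + 1874) + 1/148 = (1/(-18285 + 70*(-1/15389)) + 1874) + 1/148 = (1/(-18285 - 70/15389) + 1874) + 1/148 = (1/(-281387935/15389) + 1874) + 1/148 = (-15389/281387935 + 1874) + 1/148 = 527320974801/281387935 + 1/148 = 78043785658483/41645414380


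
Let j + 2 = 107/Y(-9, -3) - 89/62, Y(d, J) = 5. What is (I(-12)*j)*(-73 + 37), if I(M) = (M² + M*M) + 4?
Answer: -29270664/155 ≈ -1.8884e+5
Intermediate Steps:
I(M) = 4 + 2*M² (I(M) = (M² + M²) + 4 = 2*M² + 4 = 4 + 2*M²)
j = 5569/310 (j = -2 + (107/5 - 89/62) = -2 + 6189/310 = 5569/310 ≈ 17.965)
(I(-12)*j)*(-73 + 37) = ((4 + 2*(-12)²)*(5569/310))*(-73 + 37) = ((4 + 2*144)*(5569/310))*(-36) = ((4 + 288)*(5569/310))*(-36) = (292*(5569/310))*(-36) = (813074/155)*(-36) = -29270664/155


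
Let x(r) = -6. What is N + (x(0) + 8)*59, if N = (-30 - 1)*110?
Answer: -3292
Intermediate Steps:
N = -3410 (N = -31*110 = -3410)
N + (x(0) + 8)*59 = -3410 + (-6 + 8)*59 = -3410 + 2*59 = -3410 + 118 = -3292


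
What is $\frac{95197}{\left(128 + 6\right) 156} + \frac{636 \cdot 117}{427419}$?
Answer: $\frac{4693834999}{992751864} \approx 4.7281$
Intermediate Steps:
$\frac{95197}{\left(128 + 6\right) 156} + \frac{636 \cdot 117}{427419} = \frac{95197}{134 \cdot 156} + 74412 \cdot \frac{1}{427419} = \frac{95197}{20904} + \frac{8268}{47491} = \frac{4693834999}{992751864}$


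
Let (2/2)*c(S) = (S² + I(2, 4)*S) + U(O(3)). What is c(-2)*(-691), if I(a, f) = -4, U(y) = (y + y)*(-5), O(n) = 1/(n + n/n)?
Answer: -13129/2 ≈ -6564.5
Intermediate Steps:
O(n) = 1/(1 + n) (O(n) = 1/(n + 1) = 1/(1 + n))
U(y) = -10*y (U(y) = (2*y)*(-5) = -10*y)
c(S) = -5/2 + S² - 4*S (c(S) = (S² - 4*S) - 10/(1 + 3) = (S² - 4*S) - 10/4 = (S² - 4*S) - 10*¼ = (S² - 4*S) - 5/2 = -5/2 + S² - 4*S)
c(-2)*(-691) = (-5/2 + (-2)² - 4*(-2))*(-691) = (-5/2 + 4 + 8)*(-691) = (19/2)*(-691) = -13129/2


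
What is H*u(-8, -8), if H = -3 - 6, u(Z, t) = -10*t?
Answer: -720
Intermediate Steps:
H = -9
H*u(-8, -8) = -(-90)*(-8) = -9*80 = -720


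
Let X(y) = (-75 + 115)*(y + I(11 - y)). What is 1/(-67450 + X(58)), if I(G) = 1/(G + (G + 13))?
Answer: -81/5275570 ≈ -1.5354e-5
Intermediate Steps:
I(G) = 1/(13 + 2*G) (I(G) = 1/(G + (13 + G)) = 1/(13 + 2*G))
X(y) = 40*y + 40/(35 - 2*y) (X(y) = (-75 + 115)*(y + 1/(13 + 2*(11 - y))) = 40*(y + 1/(13 + (22 - 2*y))) = 40*(y + 1/(35 - 2*y)) = 40*y + 40/(35 - 2*y))
1/(-67450 + X(58)) = 1/(-67450 + 40*(-1 + 58*(-35 + 2*58))/(-35 + 2*58)) = 1/(-67450 + 40*(-1 + 58*(-35 + 116))/(-35 + 116)) = 1/(-67450 + 40*(-1 + 58*81)/81) = 1/(-67450 + 40*(1/81)*(-1 + 4698)) = 1/(-67450 + 40*(1/81)*4697) = 1/(-67450 + 187880/81) = 1/(-5275570/81) = -81/5275570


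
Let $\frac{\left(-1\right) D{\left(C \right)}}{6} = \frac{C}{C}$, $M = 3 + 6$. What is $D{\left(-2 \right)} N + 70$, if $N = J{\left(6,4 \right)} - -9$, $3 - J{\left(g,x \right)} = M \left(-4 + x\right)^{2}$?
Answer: $-2$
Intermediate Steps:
$M = 9$
$J{\left(g,x \right)} = 3 - 9 \left(-4 + x\right)^{2}$
$D{\left(C \right)} = -6$ ($D{\left(C \right)} = - 6 \frac{C}{C} = \left(-6\right) 1 = -6$)
$N = 12$ ($N = \left(3 - 9 \left(-4 + 4\right)^{2}\right) - -9 = \left(3 - 9 \cdot 0^{2}\right) + 9 = \left(3 - 0\right) + 9 = \left(3 + 0\right) + 9 = 3 + 9 = 12$)
$D{\left(-2 \right)} N + 70 = \left(-6\right) 12 + 70 = -72 + 70 = -2$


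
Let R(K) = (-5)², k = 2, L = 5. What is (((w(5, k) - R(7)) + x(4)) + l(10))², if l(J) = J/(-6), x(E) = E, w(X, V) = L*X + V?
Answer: 169/9 ≈ 18.778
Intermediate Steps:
w(X, V) = V + 5*X (w(X, V) = 5*X + V = V + 5*X)
R(K) = 25
l(J) = -J/6 (l(J) = J*(-⅙) = -J/6)
(((w(5, k) - R(7)) + x(4)) + l(10))² = ((((2 + 5*5) - 1*25) + 4) - ⅙*10)² = ((((2 + 25) - 25) + 4) - 5/3)² = (((27 - 25) + 4) - 5/3)² = ((2 + 4) - 5/3)² = (6 - 5/3)² = (13/3)² = 169/9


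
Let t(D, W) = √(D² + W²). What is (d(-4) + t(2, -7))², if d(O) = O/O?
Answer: (1 + √53)² ≈ 68.560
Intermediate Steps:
d(O) = 1
(d(-4) + t(2, -7))² = (1 + √(2² + (-7)²))² = (1 + √(4 + 49))² = (1 + √53)²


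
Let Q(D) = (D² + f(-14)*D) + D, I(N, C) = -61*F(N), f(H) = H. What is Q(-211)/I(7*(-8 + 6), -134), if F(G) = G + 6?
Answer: 5908/61 ≈ 96.852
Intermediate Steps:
F(G) = 6 + G
I(N, C) = -366 - 61*N (I(N, C) = -61*(6 + N) = -366 - 61*N)
Q(D) = D² - 13*D (Q(D) = (D² - 14*D) + D = D² - 13*D)
Q(-211)/I(7*(-8 + 6), -134) = (-211*(-13 - 211))/(-366 - 427*(-8 + 6)) = (-211*(-224))/(-366 - 427*(-2)) = 47264/(-366 - 61*(-14)) = 47264/(-366 + 854) = 47264/488 = 47264*(1/488) = 5908/61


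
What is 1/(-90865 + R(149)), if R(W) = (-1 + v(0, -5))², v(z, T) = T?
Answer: -1/90829 ≈ -1.1010e-5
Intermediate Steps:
R(W) = 36 (R(W) = (-1 - 5)² = (-6)² = 36)
1/(-90865 + R(149)) = 1/(-90865 + 36) = 1/(-90829) = -1/90829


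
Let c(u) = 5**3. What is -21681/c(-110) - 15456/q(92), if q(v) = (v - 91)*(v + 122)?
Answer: -3285867/13375 ≈ -245.67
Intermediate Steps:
c(u) = 125
q(v) = (-91 + v)*(122 + v)
-21681/c(-110) - 15456/q(92) = -21681/125 - 15456/(-11102 + 92**2 + 31*92) = -21681*1/125 - 15456/(-11102 + 8464 + 2852) = -21681/125 - 15456/214 = -21681/125 - 15456*1/214 = -21681/125 - 7728/107 = -3285867/13375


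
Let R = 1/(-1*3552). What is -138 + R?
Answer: -490177/3552 ≈ -138.00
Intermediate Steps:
R = -1/3552 (R = 1/(-3552) = -1/3552 ≈ -0.00028153)
-138 + R = -138 - 1/3552 = -490177/3552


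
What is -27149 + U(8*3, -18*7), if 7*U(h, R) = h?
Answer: -190019/7 ≈ -27146.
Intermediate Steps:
U(h, R) = h/7
-27149 + U(8*3, -18*7) = -27149 + (8*3)/7 = -27149 + (⅐)*24 = -27149 + 24/7 = -190019/7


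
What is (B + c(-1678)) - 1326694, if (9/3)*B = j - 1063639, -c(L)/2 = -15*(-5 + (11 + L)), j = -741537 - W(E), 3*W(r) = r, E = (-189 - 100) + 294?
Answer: -17807219/9 ≈ -1.9786e+6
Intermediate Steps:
E = 5 (E = -289 + 294 = 5)
W(r) = r/3
j = -2224616/3 (j = -741537 - 5/3 = -2224616/3 ≈ -7.4154e+5)
c(L) = 180 + 30*L (c(L) = -(-30)*(-5 + (11 + L)) = -(-30)*(6 + L) = -2*(-90 - 15*L) = 180 + 30*L)
B = -5415533/9 (B = (-2224616/3 - 1063639)/3 = (⅓)*(-5415533/3) = -5415533/9 ≈ -6.0173e+5)
(B + c(-1678)) - 1326694 = (-5415533/9 + (180 + 30*(-1678))) - 1326694 = (-5415533/9 + (180 - 50340)) - 1326694 = (-5415533/9 - 50160) - 1326694 = -5866973/9 - 1326694 = -17807219/9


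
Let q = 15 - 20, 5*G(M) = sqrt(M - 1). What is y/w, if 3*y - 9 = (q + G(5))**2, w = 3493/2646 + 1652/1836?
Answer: 179452/39625 ≈ 4.5288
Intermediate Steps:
G(M) = sqrt(-1 + M)/5 (G(M) = sqrt(M - 1)/5 = sqrt(-1 + M)/5)
q = -5
w = 1585/714 (w = 3493*(1/2646) + 1652*(1/1836) = 499/378 + 413/459 = 1585/714 ≈ 2.2199)
y = 754/75 (y = 3 + (-5 + sqrt(-1 + 5)/5)**2/3 = 3 + (-5 + sqrt(4)/5)**2/3 = 3 + (-5 + (1/5)*2)**2/3 = 3 + (-5 + 2/5)**2/3 = 3 + (-23/5)**2/3 = 3 + (1/3)*(529/25) = 3 + 529/75 = 754/75 ≈ 10.053)
y/w = 754/(75*(1585/714)) = (754/75)*(714/1585) = 179452/39625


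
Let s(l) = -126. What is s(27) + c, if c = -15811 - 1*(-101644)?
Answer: 85707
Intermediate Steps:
c = 85833 (c = -15811 + 101644 = 85833)
s(27) + c = -126 + 85833 = 85707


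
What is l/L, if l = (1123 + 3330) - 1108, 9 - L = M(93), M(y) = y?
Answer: -1115/28 ≈ -39.821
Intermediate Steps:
L = -84 (L = 9 - 1*93 = 9 - 93 = -84)
l = 3345 (l = 4453 - 1108 = 3345)
l/L = 3345/(-84) = 3345*(-1/84) = -1115/28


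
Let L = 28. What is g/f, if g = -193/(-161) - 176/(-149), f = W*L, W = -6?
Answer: -19031/1343384 ≈ -0.014166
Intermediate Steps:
f = -168 (f = -6*28 = -168)
g = 57093/23989 (g = -193*(-1/161) - 176*(-1/149) = 193/161 + 176/149 = 57093/23989 ≈ 2.3800)
g/f = (57093/23989)/(-168) = (57093/23989)*(-1/168) = -19031/1343384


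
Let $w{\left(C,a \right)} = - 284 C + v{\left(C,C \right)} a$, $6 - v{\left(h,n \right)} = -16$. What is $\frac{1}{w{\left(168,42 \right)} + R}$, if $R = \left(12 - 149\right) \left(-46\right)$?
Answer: $- \frac{1}{40486} \approx -2.47 \cdot 10^{-5}$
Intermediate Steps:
$v{\left(h,n \right)} = 22$ ($v{\left(h,n \right)} = 6 - -16 = 6 + 16 = 22$)
$w{\left(C,a \right)} = - 284 C + 22 a$
$R = 6302$ ($R = \left(-137\right) \left(-46\right) = 6302$)
$\frac{1}{w{\left(168,42 \right)} + R} = \frac{1}{\left(\left(-284\right) 168 + 22 \cdot 42\right) + 6302} = \frac{1}{\left(-47712 + 924\right) + 6302} = \frac{1}{-46788 + 6302} = \frac{1}{-40486} = - \frac{1}{40486}$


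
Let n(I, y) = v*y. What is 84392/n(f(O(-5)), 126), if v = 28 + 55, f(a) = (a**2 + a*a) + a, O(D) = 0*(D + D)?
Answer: 6028/747 ≈ 8.0696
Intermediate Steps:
O(D) = 0 (O(D) = 0*(2*D) = 0)
f(a) = a + 2*a**2 (f(a) = (a**2 + a**2) + a = 2*a**2 + a = a + 2*a**2)
v = 83
n(I, y) = 83*y
84392/n(f(O(-5)), 126) = 84392/((83*126)) = 84392/10458 = 84392*(1/10458) = 6028/747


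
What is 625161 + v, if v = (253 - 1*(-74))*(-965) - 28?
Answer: 309578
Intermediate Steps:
v = -315583 (v = (253 + 74)*(-965) - 28 = 327*(-965) - 28 = -315555 - 28 = -315583)
625161 + v = 625161 - 315583 = 309578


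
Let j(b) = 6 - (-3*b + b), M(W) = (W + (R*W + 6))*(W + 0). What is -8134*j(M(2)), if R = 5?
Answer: -634452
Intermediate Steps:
M(W) = W*(6 + 6*W) (M(W) = (W + (5*W + 6))*(W + 0) = (W + (6 + 5*W))*W = (6 + 6*W)*W = W*(6 + 6*W))
j(b) = 6 + 2*b (j(b) = 6 - (-2)*b = 6 + 2*b)
-8134*j(M(2)) = -8134*(6 + 2*(6*2*(1 + 2))) = -8134*(6 + 2*(6*2*3)) = -8134*(6 + 2*36) = -8134*(6 + 72) = -8134*78 = -634452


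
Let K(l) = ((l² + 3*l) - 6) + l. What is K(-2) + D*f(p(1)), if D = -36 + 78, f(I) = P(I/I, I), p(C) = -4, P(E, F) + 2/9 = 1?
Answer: 68/3 ≈ 22.667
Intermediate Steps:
P(E, F) = 7/9 (P(E, F) = -2/9 + 1 = 7/9)
f(I) = 7/9
D = 42
K(l) = -6 + l² + 4*l (K(l) = (-6 + l² + 3*l) + l = -6 + l² + 4*l)
K(-2) + D*f(p(1)) = (-6 + (-2)² + 4*(-2)) + 42*(7/9) = (-6 + 4 - 8) + 98/3 = -10 + 98/3 = 68/3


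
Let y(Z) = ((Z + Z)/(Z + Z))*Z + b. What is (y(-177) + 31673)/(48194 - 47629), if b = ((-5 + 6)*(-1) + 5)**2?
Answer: 31512/565 ≈ 55.773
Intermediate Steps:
b = 16 (b = (1*(-1) + 5)**2 = (-1 + 5)**2 = 4**2 = 16)
y(Z) = 16 + Z (y(Z) = ((Z + Z)/(Z + Z))*Z + 16 = ((2*Z)/((2*Z)))*Z + 16 = ((2*Z)*(1/(2*Z)))*Z + 16 = 1*Z + 16 = Z + 16 = 16 + Z)
(y(-177) + 31673)/(48194 - 47629) = ((16 - 177) + 31673)/(48194 - 47629) = (-161 + 31673)/565 = 31512*(1/565) = 31512/565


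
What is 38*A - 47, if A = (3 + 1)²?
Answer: 561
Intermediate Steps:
A = 16 (A = 4² = 16)
38*A - 47 = 38*16 - 47 = 608 - 47 = 561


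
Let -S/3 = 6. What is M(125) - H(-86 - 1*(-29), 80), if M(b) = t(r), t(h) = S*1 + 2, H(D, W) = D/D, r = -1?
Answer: -17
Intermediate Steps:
S = -18 (S = -3*6 = -18)
H(D, W) = 1
t(h) = -16 (t(h) = -18*1 + 2 = -18 + 2 = -16)
M(b) = -16
M(125) - H(-86 - 1*(-29), 80) = -16 - 1*1 = -16 - 1 = -17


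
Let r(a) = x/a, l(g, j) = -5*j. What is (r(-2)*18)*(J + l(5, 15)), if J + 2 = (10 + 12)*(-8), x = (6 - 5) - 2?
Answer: -2277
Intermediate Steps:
x = -1 (x = 1 - 2 = -1)
r(a) = -1/a
J = -178 (J = -2 + (10 + 12)*(-8) = -2 + 22*(-8) = -2 - 176 = -178)
(r(-2)*18)*(J + l(5, 15)) = (-1/(-2)*18)*(-178 - 5*15) = (-1*(-½)*18)*(-178 - 75) = ((½)*18)*(-253) = 9*(-253) = -2277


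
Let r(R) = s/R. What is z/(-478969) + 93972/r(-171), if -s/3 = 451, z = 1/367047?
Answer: 22967755353235681/1933845479973 ≈ 11877.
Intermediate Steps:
z = 1/367047 ≈ 2.7244e-6
s = -1353 (s = -3*451 = -1353)
r(R) = -1353/R
z/(-478969) + 93972/r(-171) = (1/367047)/(-478969) + 93972/((-1353/(-171))) = (1/367047)*(-1/478969) + 93972/((-1353*(-1/171))) = -1/175804134543 + 93972/(451/57) = -1/175804134543 + 93972*(57/451) = -1/175804134543 + 130644/11 = 22967755353235681/1933845479973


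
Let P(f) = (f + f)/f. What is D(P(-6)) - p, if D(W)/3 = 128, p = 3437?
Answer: -3053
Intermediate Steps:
P(f) = 2 (P(f) = (2*f)/f = 2)
D(W) = 384 (D(W) = 3*128 = 384)
D(P(-6)) - p = 384 - 1*3437 = 384 - 3437 = -3053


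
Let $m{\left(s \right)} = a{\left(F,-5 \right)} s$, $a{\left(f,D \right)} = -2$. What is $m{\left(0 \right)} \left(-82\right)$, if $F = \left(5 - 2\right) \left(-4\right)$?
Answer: $0$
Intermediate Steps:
$F = -12$ ($F = 3 \left(-4\right) = -12$)
$m{\left(s \right)} = - 2 s$
$m{\left(0 \right)} \left(-82\right) = \left(-2\right) 0 \left(-82\right) = 0 \left(-82\right) = 0$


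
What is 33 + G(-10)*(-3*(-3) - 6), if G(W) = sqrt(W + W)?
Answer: 33 + 6*I*sqrt(5) ≈ 33.0 + 13.416*I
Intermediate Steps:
G(W) = sqrt(2)*sqrt(W) (G(W) = sqrt(2*W) = sqrt(2)*sqrt(W))
33 + G(-10)*(-3*(-3) - 6) = 33 + (sqrt(2)*sqrt(-10))*(-3*(-3) - 6) = 33 + (sqrt(2)*(I*sqrt(10)))*(9 - 6) = 33 + (2*I*sqrt(5))*3 = 33 + 6*I*sqrt(5)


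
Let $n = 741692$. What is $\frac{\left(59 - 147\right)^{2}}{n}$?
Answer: $\frac{1936}{185423} \approx 0.010441$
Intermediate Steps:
$\frac{\left(59 - 147\right)^{2}}{n} = \frac{\left(59 - 147\right)^{2}}{741692} = \left(-88\right)^{2} \cdot \frac{1}{741692} = 7744 \cdot \frac{1}{741692} = \frac{1936}{185423}$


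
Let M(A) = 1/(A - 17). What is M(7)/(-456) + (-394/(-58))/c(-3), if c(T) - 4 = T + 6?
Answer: 898523/925680 ≈ 0.97066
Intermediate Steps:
c(T) = 10 + T (c(T) = 4 + (T + 6) = 4 + (6 + T) = 10 + T)
M(A) = 1/(-17 + A)
M(7)/(-456) + (-394/(-58))/c(-3) = 1/((-17 + 7)*(-456)) + (-394/(-58))/(10 - 3) = -1/456/(-10) - 394*(-1/58)/7 = -1/10*(-1/456) + (197/29)*(1/7) = 1/4560 + 197/203 = 898523/925680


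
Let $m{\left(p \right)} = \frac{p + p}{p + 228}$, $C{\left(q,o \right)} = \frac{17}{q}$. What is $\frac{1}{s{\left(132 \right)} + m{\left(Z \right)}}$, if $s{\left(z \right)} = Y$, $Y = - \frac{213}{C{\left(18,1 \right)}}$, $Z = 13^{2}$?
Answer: $- \frac{6749}{1516352} \approx -0.0044508$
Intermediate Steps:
$Z = 169$
$m{\left(p \right)} = \frac{2 p}{228 + p}$
$Y = - \frac{3834}{17}$ ($Y = - \frac{213}{17 \cdot \frac{1}{18}} = - \frac{213}{\frac{17}{18}} = \left(-213\right) \frac{18}{17} = - \frac{3834}{17} \approx -225.53$)
$s{\left(z \right)} = - \frac{3834}{17}$
$\frac{1}{s{\left(132 \right)} + m{\left(Z \right)}} = \frac{1}{- \frac{3834}{17} + 2 \cdot 169 \frac{1}{228 + 169}} = \frac{1}{- \frac{3834}{17} + 2 \cdot 169 \cdot \frac{1}{397}} = \frac{1}{- \frac{3834}{17} + \frac{338}{397}} = \frac{1}{- \frac{1516352}{6749}} = - \frac{6749}{1516352}$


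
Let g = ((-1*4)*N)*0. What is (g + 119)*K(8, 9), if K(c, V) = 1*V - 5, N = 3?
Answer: 476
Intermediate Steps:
K(c, V) = -5 + V (K(c, V) = V - 5 = -5 + V)
g = 0 (g = (-1*4*3)*0 = -4*3*0 = -12*0 = 0)
(g + 119)*K(8, 9) = (0 + 119)*(-5 + 9) = 119*4 = 476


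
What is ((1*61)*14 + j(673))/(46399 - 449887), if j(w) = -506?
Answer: -29/33624 ≈ -0.00086248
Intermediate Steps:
((1*61)*14 + j(673))/(46399 - 449887) = ((1*61)*14 - 506)/(46399 - 449887) = (61*14 - 506)/(-403488) = (854 - 506)*(-1/403488) = 348*(-1/403488) = -29/33624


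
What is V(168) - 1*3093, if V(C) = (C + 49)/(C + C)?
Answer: -148433/48 ≈ -3092.4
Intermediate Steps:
V(C) = (49 + C)/(2*C) (V(C) = (49 + C)/((2*C)) = (49 + C)*(1/(2*C)) = (49 + C)/(2*C))
V(168) - 1*3093 = (1/2)*(49 + 168)/168 - 1*3093 = (1/2)*(1/168)*217 - 3093 = 31/48 - 3093 = -148433/48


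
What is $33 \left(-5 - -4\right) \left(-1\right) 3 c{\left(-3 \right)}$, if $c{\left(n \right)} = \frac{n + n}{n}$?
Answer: $198$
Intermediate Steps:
$c{\left(n \right)} = 2$ ($c{\left(n \right)} = \frac{2 n}{n} = 2$)
$33 \left(-5 - -4\right) \left(-1\right) 3 c{\left(-3 \right)} = 33 \left(-5 - -4\right) \left(-1\right) 3 \cdot 2 = 33 \left(-5 + 4\right) \left(-1\right) 3 \cdot 2 = 33 \left(-1\right) \left(-1\right) 3 \cdot 2 = 33 \cdot 1 \cdot 3 \cdot 2 = 33 \cdot 3 \cdot 2 = 99 \cdot 2 = 198$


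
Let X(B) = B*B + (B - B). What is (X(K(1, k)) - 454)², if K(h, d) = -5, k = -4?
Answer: 184041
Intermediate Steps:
X(B) = B² (X(B) = B² + 0 = B²)
(X(K(1, k)) - 454)² = ((-5)² - 454)² = (25 - 454)² = (-429)² = 184041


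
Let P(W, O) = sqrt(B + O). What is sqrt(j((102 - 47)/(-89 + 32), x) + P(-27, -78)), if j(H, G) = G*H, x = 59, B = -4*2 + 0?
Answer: sqrt(-184965 + 3249*I*sqrt(86))/57 ≈ 0.61252 + 7.57*I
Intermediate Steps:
B = -8 (B = -8 + 0 = -8)
P(W, O) = sqrt(-8 + O)
sqrt(j((102 - 47)/(-89 + 32), x) + P(-27, -78)) = sqrt(59*((102 - 47)/(-89 + 32)) + sqrt(-8 - 78)) = sqrt(59*(55/(-57)) + sqrt(-86)) = sqrt(59*(55*(-1/57)) + I*sqrt(86)) = sqrt(59*(-55/57) + I*sqrt(86)) = sqrt(-3245/57 + I*sqrt(86))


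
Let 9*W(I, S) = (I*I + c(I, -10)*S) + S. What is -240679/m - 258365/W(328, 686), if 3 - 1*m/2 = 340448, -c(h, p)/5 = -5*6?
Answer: -25540651987/2396392355 ≈ -10.658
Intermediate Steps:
c(h, p) = 150 (c(h, p) = -(-25)*6 = -5*(-30) = 150)
m = -680890 (m = 6 - 2*340448 = 6 - 680896 = -680890)
W(I, S) = I²/9 + 151*S/9 (W(I, S) = ((I*I + 150*S) + S)/9 = ((I² + 150*S) + S)/9 = (I² + 151*S)/9 = I²/9 + 151*S/9)
-240679/m - 258365/W(328, 686) = -240679/(-680890) - 258365/((⅑)*328² + (151/9)*686) = -240679*(-1/680890) - 258365/((⅑)*107584 + 103586/9) = 240679/680890 - 258365/(107584/9 + 103586/9) = 240679/680890 - 258365/70390/3 = 240679/680890 - 258365*3/70390 = 240679/680890 - 155019/14078 = -25540651987/2396392355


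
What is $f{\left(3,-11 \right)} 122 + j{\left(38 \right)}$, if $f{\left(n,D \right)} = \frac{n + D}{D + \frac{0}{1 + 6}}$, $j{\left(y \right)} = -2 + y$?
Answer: $\frac{1372}{11} \approx 124.73$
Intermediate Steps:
$f{\left(n,D \right)} = \frac{D + n}{D}$ ($f{\left(n,D \right)} = \frac{D + n}{D + \frac{0}{7}} = \frac{D + n}{D + 0 \cdot \frac{1}{7}} = \frac{D + n}{D + 0} = \frac{D + n}{D}$)
$f{\left(3,-11 \right)} 122 + j{\left(38 \right)} = \frac{-11 + 3}{-11} \cdot 122 + \left(-2 + 38\right) = \left(- \frac{1}{11}\right) \left(-8\right) 122 + 36 = \frac{8}{11} \cdot 122 + 36 = \frac{976}{11} + 36 = \frac{1372}{11}$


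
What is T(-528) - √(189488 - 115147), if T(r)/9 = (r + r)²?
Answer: 10036224 - √74341 ≈ 1.0036e+7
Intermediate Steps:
T(r) = 36*r² (T(r) = 9*(r + r)² = 9*(2*r)² = 9*(4*r²) = 36*r²)
T(-528) - √(189488 - 115147) = 36*(-528)² - √(189488 - 115147) = 36*278784 - √74341 = 10036224 - √74341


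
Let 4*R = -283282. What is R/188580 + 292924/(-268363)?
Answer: -148490419523/101215789080 ≈ -1.4671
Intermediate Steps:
R = -141641/2 (R = (1/4)*(-283282) = -141641/2 ≈ -70821.)
R/188580 + 292924/(-268363) = -141641/2/188580 + 292924/(-268363) = -141641/2*1/188580 + 292924*(-1/268363) = -141641/377160 - 292924/268363 = -148490419523/101215789080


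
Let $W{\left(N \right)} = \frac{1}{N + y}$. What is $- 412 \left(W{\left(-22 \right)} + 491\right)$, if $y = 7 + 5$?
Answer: $- \frac{1011254}{5} \approx -2.0225 \cdot 10^{5}$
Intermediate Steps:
$y = 12$
$W{\left(N \right)} = \frac{1}{12 + N}$ ($W{\left(N \right)} = \frac{1}{N + 12} = \frac{1}{12 + N}$)
$- 412 \left(W{\left(-22 \right)} + 491\right) = - 412 \left(\frac{1}{12 - 22} + 491\right) = - 412 \left(\frac{1}{-10} + 491\right) = - 412 \left(- \frac{1}{10} + 491\right) = \left(-412\right) \frac{4909}{10} = - \frac{1011254}{5}$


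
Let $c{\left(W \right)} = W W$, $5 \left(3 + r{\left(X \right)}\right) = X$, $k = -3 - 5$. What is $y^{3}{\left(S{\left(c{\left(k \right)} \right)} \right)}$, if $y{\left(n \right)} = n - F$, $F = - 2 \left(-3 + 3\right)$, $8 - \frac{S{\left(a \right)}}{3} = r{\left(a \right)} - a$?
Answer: $\frac{812166237}{125} \approx 6.4973 \cdot 10^{6}$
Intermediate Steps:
$k = -8$ ($k = -3 - 5 = -8$)
$r{\left(X \right)} = -3 + \frac{X}{5}$
$c{\left(W \right)} = W^{2}$
$S{\left(a \right)} = 33 + \frac{12 a}{5}$ ($S{\left(a \right)} = 24 - 3 \left(\left(-3 + \frac{a}{5}\right) - a\right) = 24 - 3 \left(-3 - \frac{4 a}{5}\right) = 24 + \left(9 + \frac{12 a}{5}\right) = 33 + \frac{12 a}{5}$)
$F = 0$ ($F = \left(-2\right) 0 = 0$)
$y{\left(n \right)} = n$ ($y{\left(n \right)} = n - 0 = n + 0 = n$)
$y^{3}{\left(S{\left(c{\left(k \right)} \right)} \right)} = \left(33 + \frac{12 \left(-8\right)^{2}}{5}\right)^{3} = \left(33 + \frac{12}{5} \cdot 64\right)^{3} = \left(33 + \frac{768}{5}\right)^{3} = \left(\frac{933}{5}\right)^{3} = \frac{812166237}{125}$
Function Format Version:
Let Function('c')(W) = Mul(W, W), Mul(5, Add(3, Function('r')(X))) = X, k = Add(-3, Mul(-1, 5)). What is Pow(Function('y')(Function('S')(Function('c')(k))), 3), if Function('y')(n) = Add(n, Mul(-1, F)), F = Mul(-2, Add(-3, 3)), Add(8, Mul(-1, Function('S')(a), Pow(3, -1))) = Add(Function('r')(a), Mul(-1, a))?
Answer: Rational(812166237, 125) ≈ 6.4973e+6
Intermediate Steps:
k = -8 (k = Add(-3, -5) = -8)
Function('r')(X) = Add(-3, Mul(Rational(1, 5), X))
Function('c')(W) = Pow(W, 2)
Function('S')(a) = Add(33, Mul(Rational(12, 5), a)) (Function('S')(a) = Add(24, Mul(-3, Add(Add(-3, Mul(Rational(1, 5), a)), Mul(-1, a)))) = Add(24, Mul(-3, Add(-3, Mul(Rational(-4, 5), a)))) = Add(24, Add(9, Mul(Rational(12, 5), a))) = Add(33, Mul(Rational(12, 5), a)))
F = 0 (F = Mul(-2, 0) = 0)
Function('y')(n) = n (Function('y')(n) = Add(n, Mul(-1, 0)) = Add(n, 0) = n)
Pow(Function('y')(Function('S')(Function('c')(k))), 3) = Pow(Add(33, Mul(Rational(12, 5), Pow(-8, 2))), 3) = Pow(Add(33, Mul(Rational(12, 5), 64)), 3) = Pow(Add(33, Rational(768, 5)), 3) = Pow(Rational(933, 5), 3) = Rational(812166237, 125)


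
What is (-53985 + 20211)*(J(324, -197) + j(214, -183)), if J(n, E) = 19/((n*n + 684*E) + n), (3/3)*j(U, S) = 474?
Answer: -78571456457/4908 ≈ -1.6009e+7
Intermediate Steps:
j(U, S) = 474
J(n, E) = 19/(n + n² + 684*E) (J(n, E) = 19/((n² + 684*E) + n) = 19/(n + n² + 684*E))
(-53985 + 20211)*(J(324, -197) + j(214, -183)) = (-53985 + 20211)*(19/(324 + 324² + 684*(-197)) + 474) = -33774*(19/(324 + 104976 - 134748) + 474) = -33774*(19/(-29448) + 474) = -33774*(19*(-1/29448) + 474) = -33774*(-19/29448 + 474) = -33774*13958333/29448 = -78571456457/4908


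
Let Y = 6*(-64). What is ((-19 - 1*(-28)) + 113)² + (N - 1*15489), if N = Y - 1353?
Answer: -2342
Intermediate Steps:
Y = -384
N = -1737 (N = -384 - 1353 = -1737)
((-19 - 1*(-28)) + 113)² + (N - 1*15489) = ((-19 - 1*(-28)) + 113)² + (-1737 - 1*15489) = ((-19 + 28) + 113)² + (-1737 - 15489) = (9 + 113)² - 17226 = 122² - 17226 = 14884 - 17226 = -2342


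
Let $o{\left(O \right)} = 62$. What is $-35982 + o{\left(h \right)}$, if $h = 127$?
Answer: $-35920$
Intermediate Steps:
$-35982 + o{\left(h \right)} = -35982 + 62 = -35920$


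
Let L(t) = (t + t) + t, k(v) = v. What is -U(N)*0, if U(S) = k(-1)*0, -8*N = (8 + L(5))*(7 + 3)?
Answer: 0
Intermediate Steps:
L(t) = 3*t (L(t) = 2*t + t = 3*t)
N = -115/4 (N = -(8 + 3*5)*(7 + 3)/8 = -(8 + 15)*10/8 = -23*10/8 = -⅛*230 = -115/4 ≈ -28.750)
U(S) = 0 (U(S) = -1*0 = 0)
-U(N)*0 = -0*0 = -1*0 = 0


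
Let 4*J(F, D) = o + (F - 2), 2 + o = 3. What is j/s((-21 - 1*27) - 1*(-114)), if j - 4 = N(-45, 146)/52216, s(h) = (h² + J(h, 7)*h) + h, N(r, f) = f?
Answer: 34835/47816802 ≈ 0.00072851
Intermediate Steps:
o = 1 (o = -2 + 3 = 1)
J(F, D) = -¼ + F/4 (J(F, D) = (1 + (F - 2))/4 = (1 + (-2 + F))/4 = (-1 + F)/4 = -¼ + F/4)
s(h) = h + h² + h*(-¼ + h/4) (s(h) = (h² + (-¼ + h/4)*h) + h = (h² + h*(-¼ + h/4)) + h = h + h² + h*(-¼ + h/4))
j = 104505/26108 (j = 4 + 146/52216 = 4 + 146*(1/52216) = 4 + 73/26108 = 104505/26108 ≈ 4.0028)
j/s((-21 - 1*27) - 1*(-114)) = 104505/(26108*((((-21 - 1*27) - 1*(-114))*(3 + 5*((-21 - 1*27) - 1*(-114)))/4))) = 104505/(26108*((((-21 - 27) + 114)*(3 + 5*((-21 - 27) + 114))/4))) = 104505/(26108*(((-48 + 114)*(3 + 5*(-48 + 114))/4))) = 104505/(26108*(((¼)*66*(3 + 5*66)))) = 104505/(26108*(((¼)*66*(3 + 330)))) = 104505/(26108*(((¼)*66*333))) = 104505/(26108*(10989/2)) = (104505/26108)*(2/10989) = 34835/47816802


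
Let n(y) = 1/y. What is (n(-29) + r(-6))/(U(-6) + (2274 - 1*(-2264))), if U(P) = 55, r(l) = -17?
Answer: -494/133197 ≈ -0.0037088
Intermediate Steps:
(n(-29) + r(-6))/(U(-6) + (2274 - 1*(-2264))) = (1/(-29) - 17)/(55 + (2274 - 1*(-2264))) = (-1/29 - 17)/(55 + (2274 + 2264)) = -494/(29*(55 + 4538)) = -494/29/4593 = -494/29*1/4593 = -494/133197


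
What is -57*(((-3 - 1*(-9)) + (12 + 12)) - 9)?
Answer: -1197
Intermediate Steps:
-57*(((-3 - 1*(-9)) + (12 + 12)) - 9) = -57*(((-3 + 9) + 24) - 9) = -57*((6 + 24) - 9) = -57*(30 - 9) = -57*21 = -1197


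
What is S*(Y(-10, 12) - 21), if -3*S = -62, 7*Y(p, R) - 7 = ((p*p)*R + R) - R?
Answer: 65720/21 ≈ 3129.5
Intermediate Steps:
Y(p, R) = 1 + R*p²/7 (Y(p, R) = 1 + (((p*p)*R + R) - R)/7 = 1 + ((p²*R + R) - R)/7 = 1 + ((R*p² + R) - R)/7 = 1 + ((R + R*p²) - R)/7 = 1 + (R*p²)/7 = 1 + R*p²/7)
S = 62/3 (S = -⅓*(-62) = 62/3 ≈ 20.667)
S*(Y(-10, 12) - 21) = 62*((1 + (⅐)*12*(-10)²) - 21)/3 = 62*((1 + (⅐)*12*100) - 21)/3 = 62*((1 + 1200/7) - 21)/3 = 62*(1207/7 - 21)/3 = (62/3)*(1060/7) = 65720/21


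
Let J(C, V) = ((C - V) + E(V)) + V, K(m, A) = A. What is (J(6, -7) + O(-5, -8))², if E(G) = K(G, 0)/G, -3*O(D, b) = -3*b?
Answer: 4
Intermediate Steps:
O(D, b) = b (O(D, b) = -(-1)*b = b)
E(G) = 0 (E(G) = 0/G = 0)
J(C, V) = C (J(C, V) = ((C - V) + 0) + V = (C - V) + V = C)
(J(6, -7) + O(-5, -8))² = (6 - 8)² = (-2)² = 4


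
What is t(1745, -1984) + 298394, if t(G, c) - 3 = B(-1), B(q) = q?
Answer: 298396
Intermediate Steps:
t(G, c) = 2 (t(G, c) = 3 - 1 = 2)
t(1745, -1984) + 298394 = 2 + 298394 = 298396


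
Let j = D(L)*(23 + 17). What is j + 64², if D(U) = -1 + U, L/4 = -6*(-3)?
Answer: 6936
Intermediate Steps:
L = 72 (L = 4*(-6*(-3)) = 4*18 = 72)
j = 2840 (j = (-1 + 72)*(23 + 17) = 71*40 = 2840)
j + 64² = 2840 + 64² = 2840 + 4096 = 6936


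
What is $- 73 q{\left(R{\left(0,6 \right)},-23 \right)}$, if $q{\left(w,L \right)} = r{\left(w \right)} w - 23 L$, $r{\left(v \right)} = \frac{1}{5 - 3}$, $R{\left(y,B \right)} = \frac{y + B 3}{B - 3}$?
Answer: $-38836$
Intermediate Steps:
$R{\left(y,B \right)} = \frac{y + 3 B}{-3 + B}$
$r{\left(v \right)} = \frac{1}{2}$
$q{\left(w,L \right)} = \frac{w}{2} - 23 L$
$- 73 q{\left(R{\left(0,6 \right)},-23 \right)} = - 73 \left(\frac{\frac{1}{-3 + 6} \left(0 + 3 \cdot 6\right)}{2} - -529\right) = - 73 \left(\frac{\frac{1}{3} \left(0 + 18\right)}{2} + 529\right) = - 73 \left(\frac{\frac{1}{3} \cdot 18}{2} + 529\right) = - 73 \left(\frac{1}{2} \cdot 6 + 529\right) = - 73 \left(3 + 529\right) = \left(-73\right) 532 = -38836$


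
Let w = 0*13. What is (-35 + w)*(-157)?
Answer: 5495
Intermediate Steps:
w = 0
(-35 + w)*(-157) = (-35 + 0)*(-157) = -35*(-157) = 5495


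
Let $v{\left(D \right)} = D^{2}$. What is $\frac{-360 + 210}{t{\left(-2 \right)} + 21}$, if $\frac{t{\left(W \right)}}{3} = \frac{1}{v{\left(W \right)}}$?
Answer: $- \frac{200}{29} \approx -6.8966$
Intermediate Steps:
$t{\left(W \right)} = \frac{3}{W^{2}}$
$\frac{-360 + 210}{t{\left(-2 \right)} + 21} = \frac{-360 + 210}{\frac{3}{4} + 21} = - \frac{150}{3 \cdot \frac{1}{4} + 21} = - \frac{150}{\frac{3}{4} + 21} = - \frac{150}{\frac{87}{4}} = \left(-150\right) \frac{4}{87} = - \frac{200}{29}$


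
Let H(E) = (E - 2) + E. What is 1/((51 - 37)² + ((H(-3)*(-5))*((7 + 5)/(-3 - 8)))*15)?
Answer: -11/5044 ≈ -0.0021808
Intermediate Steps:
H(E) = -2 + 2*E (H(E) = (-2 + E) + E = -2 + 2*E)
1/((51 - 37)² + ((H(-3)*(-5))*((7 + 5)/(-3 - 8)))*15) = 1/((51 - 37)² + (((-2 + 2*(-3))*(-5))*((7 + 5)/(-3 - 8)))*15) = 1/(14² + (((-2 - 6)*(-5))*(12/(-11)))*15) = 1/(196 + ((-8*(-5))*(12*(-1/11)))*15) = 1/(196 + (40*(-12/11))*15) = 1/(196 - 480/11*15) = 1/(196 - 7200/11) = 1/(-5044/11) = -11/5044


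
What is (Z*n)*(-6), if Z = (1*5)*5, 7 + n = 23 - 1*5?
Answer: -1650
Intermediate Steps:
n = 11 (n = -7 + (23 - 1*5) = -7 + (23 - 5) = -7 + 18 = 11)
Z = 25 (Z = 5*5 = 25)
(Z*n)*(-6) = (25*11)*(-6) = 275*(-6) = -1650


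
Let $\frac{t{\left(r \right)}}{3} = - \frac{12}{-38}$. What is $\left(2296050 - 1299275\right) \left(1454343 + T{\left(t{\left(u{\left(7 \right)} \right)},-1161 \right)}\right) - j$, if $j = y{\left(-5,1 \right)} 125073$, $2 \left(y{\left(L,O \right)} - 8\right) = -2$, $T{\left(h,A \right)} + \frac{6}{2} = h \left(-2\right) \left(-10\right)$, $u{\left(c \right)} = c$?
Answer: $\frac{27543687520791}{19} \approx 1.4497 \cdot 10^{12}$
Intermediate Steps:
$t{\left(r \right)} = \frac{18}{19}$ ($t{\left(r \right)} = 3 \left(- \frac{12}{-38}\right) = 3 \left(\left(-12\right) \left(- \frac{1}{38}\right)\right) = 3 \cdot \frac{6}{19} = \frac{18}{19}$)
$T{\left(h,A \right)} = -3 + 20 h$ ($T{\left(h,A \right)} = -3 + h \left(-2\right) \left(-10\right) = -3 + - 2 h \left(-10\right) = -3 + 20 h$)
$y{\left(L,O \right)} = 7$ ($y{\left(L,O \right)} = 8 + \frac{1}{2} \left(-2\right) = 8 - 1 = 7$)
$j = 875511$ ($j = 7 \cdot 125073 = 875511$)
$\left(2296050 - 1299275\right) \left(1454343 + T{\left(t{\left(u{\left(7 \right)} \right)},-1161 \right)}\right) - j = \left(2296050 - 1299275\right) \left(1454343 + \left(-3 + 20 \cdot \frac{18}{19}\right)\right) - 875511 = 996775 \left(1454343 + \left(-3 + \frac{360}{19}\right)\right) - 875511 = 996775 \left(1454343 + \frac{303}{19}\right) - 875511 = 996775 \cdot \frac{27632820}{19} - 875511 = \frac{27543704155500}{19} - 875511 = \frac{27543687520791}{19}$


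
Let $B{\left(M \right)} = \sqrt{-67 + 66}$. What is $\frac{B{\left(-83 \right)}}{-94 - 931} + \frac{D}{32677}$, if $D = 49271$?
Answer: $\frac{49271}{32677} - \frac{i}{1025} \approx 1.5078 - 0.00097561 i$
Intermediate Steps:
$B{\left(M \right)} = i$ ($B{\left(M \right)} = \sqrt{-1} = i$)
$\frac{B{\left(-83 \right)}}{-94 - 931} + \frac{D}{32677} = \frac{i}{-94 - 931} + \frac{49271}{32677} = \frac{i}{-94 - 931} + 49271 \cdot \frac{1}{32677} = \frac{i}{-1025} + \frac{49271}{32677} = i \left(- \frac{1}{1025}\right) + \frac{49271}{32677} = - \frac{i}{1025} + \frac{49271}{32677} = \frac{49271}{32677} - \frac{i}{1025}$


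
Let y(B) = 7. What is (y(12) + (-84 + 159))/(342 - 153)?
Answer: 82/189 ≈ 0.43386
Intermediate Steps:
(y(12) + (-84 + 159))/(342 - 153) = (7 + (-84 + 159))/(342 - 153) = (7 + 75)/189 = 82*(1/189) = 82/189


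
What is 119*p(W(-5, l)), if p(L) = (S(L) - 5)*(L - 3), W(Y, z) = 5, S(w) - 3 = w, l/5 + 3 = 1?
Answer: 714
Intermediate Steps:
l = -10 (l = -15 + 5*1 = -15 + 5 = -10)
S(w) = 3 + w
p(L) = (-3 + L)*(-2 + L) (p(L) = ((3 + L) - 5)*(L - 3) = (-2 + L)*(-3 + L) = (-3 + L)*(-2 + L))
119*p(W(-5, l)) = 119*(6 + 5² - 5*5) = 119*(6 + 25 - 25) = 119*6 = 714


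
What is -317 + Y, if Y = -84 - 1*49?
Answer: -450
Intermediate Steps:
Y = -133 (Y = -84 - 49 = -133)
-317 + Y = -317 - 133 = -450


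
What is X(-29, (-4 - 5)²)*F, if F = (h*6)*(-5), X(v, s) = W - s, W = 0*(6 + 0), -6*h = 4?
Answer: -1620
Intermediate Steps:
h = -⅔ (h = -⅙*4 = -⅔ ≈ -0.66667)
W = 0 (W = 0*6 = 0)
X(v, s) = -s (X(v, s) = 0 - s = -s)
F = 20 (F = -⅔*6*(-5) = -4*(-5) = 20)
X(-29, (-4 - 5)²)*F = -(-4 - 5)²*20 = -1*(-9)²*20 = -1*81*20 = -81*20 = -1620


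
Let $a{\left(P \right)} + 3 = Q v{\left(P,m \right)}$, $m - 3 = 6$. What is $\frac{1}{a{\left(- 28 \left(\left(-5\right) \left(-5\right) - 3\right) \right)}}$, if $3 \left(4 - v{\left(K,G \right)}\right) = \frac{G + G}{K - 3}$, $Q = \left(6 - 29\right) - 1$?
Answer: $- \frac{619}{61425} \approx -0.010077$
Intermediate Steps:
$m = 9$ ($m = 3 + 6 = 9$)
$Q = -24$ ($Q = -23 - 1 = -24$)
$v{\left(K,G \right)} = 4 - \frac{2 G}{3 \left(-3 + K\right)}$ ($v{\left(K,G \right)} = 4 - \frac{\left(G + G\right) \frac{1}{K - 3}}{3} = 4 - \frac{2 G \frac{1}{-3 + K}}{3} = 4 - \frac{2 G}{3 \left(-3 + K\right)}$)
$a{\left(P \right)} = -3 - \frac{16 \left(-27 + 6 P\right)}{-3 + P}$ ($a{\left(P \right)} = -3 - 24 \frac{2 \left(-18 - 9 + 6 P\right)}{3 \left(-3 + P\right)} = -3 - 24 \frac{2 \left(-27 + 6 P\right)}{3 \left(-3 + P\right)} = -3 - \frac{16 \left(-27 + 6 P\right)}{-3 + P}$)
$\frac{1}{a{\left(- 28 \left(\left(-5\right) \left(-5\right) - 3\right) \right)}} = \frac{1}{9 \frac{1}{-3 - 28 \left(\left(-5\right) \left(-5\right) - 3\right)} \left(49 - 11 \left(- 28 \left(\left(-5\right) \left(-5\right) - 3\right)\right)\right)} = \frac{1}{9 \frac{1}{-3 - 28 \left(25 - 3\right)} \left(49 - 11 \left(- 28 \left(25 - 3\right)\right)\right)} = \frac{1}{9 \frac{1}{-3 - 616} \left(49 - 11 \left(\left(-28\right) 22\right)\right)} = \frac{1}{9 \frac{1}{-3 - 616} \left(49 - -6776\right)} = \frac{1}{9 \frac{1}{-619} \left(49 + 6776\right)} = \frac{1}{9 \left(- \frac{1}{619}\right) 6825} = \frac{1}{- \frac{61425}{619}} = - \frac{619}{61425}$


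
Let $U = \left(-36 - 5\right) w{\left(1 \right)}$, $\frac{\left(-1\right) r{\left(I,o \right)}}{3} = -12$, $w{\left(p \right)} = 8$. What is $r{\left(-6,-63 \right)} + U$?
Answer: $-292$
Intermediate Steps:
$r{\left(I,o \right)} = 36$ ($r{\left(I,o \right)} = \left(-3\right) \left(-12\right) = 36$)
$U = -328$ ($U = \left(-36 - 5\right) 8 = \left(-41\right) 8 = -328$)
$r{\left(-6,-63 \right)} + U = 36 - 328 = -292$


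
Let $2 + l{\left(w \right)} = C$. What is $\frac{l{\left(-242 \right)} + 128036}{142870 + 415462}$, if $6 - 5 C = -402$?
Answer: $\frac{320289}{1395830} \approx 0.22946$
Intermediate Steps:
$C = \frac{408}{5}$ ($C = \frac{6}{5} - - \frac{402}{5} = \frac{6}{5} + \frac{402}{5} = \frac{408}{5} \approx 81.6$)
$l{\left(w \right)} = \frac{398}{5}$ ($l{\left(w \right)} = -2 + \frac{408}{5} = \frac{398}{5}$)
$\frac{l{\left(-242 \right)} + 128036}{142870 + 415462} = \frac{\frac{398}{5} + 128036}{142870 + 415462} = \frac{640578}{5 \cdot 558332} = \frac{640578}{5} \cdot \frac{1}{558332} = \frac{320289}{1395830}$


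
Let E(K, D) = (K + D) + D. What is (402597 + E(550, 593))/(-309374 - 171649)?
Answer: -404333/481023 ≈ -0.84057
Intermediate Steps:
E(K, D) = K + 2*D (E(K, D) = (D + K) + D = K + 2*D)
(402597 + E(550, 593))/(-309374 - 171649) = (402597 + (550 + 2*593))/(-309374 - 171649) = (402597 + (550 + 1186))/(-481023) = (402597 + 1736)*(-1/481023) = 404333*(-1/481023) = -404333/481023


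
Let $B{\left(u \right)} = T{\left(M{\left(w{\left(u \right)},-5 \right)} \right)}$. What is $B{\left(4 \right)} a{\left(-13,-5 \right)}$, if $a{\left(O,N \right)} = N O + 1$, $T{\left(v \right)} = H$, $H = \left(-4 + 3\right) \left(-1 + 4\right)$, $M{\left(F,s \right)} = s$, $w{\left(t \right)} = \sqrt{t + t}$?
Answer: $-198$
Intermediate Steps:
$w{\left(t \right)} = \sqrt{2} \sqrt{t}$ ($w{\left(t \right)} = \sqrt{2 t} = \sqrt{2} \sqrt{t}$)
$H = -3$ ($H = \left(-1\right) 3 = -3$)
$T{\left(v \right)} = -3$
$a{\left(O,N \right)} = 1 + N O$
$B{\left(u \right)} = -3$
$B{\left(4 \right)} a{\left(-13,-5 \right)} = - 3 \left(1 - -65\right) = - 3 \left(1 + 65\right) = \left(-3\right) 66 = -198$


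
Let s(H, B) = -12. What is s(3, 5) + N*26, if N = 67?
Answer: 1730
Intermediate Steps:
s(3, 5) + N*26 = -12 + 67*26 = -12 + 1742 = 1730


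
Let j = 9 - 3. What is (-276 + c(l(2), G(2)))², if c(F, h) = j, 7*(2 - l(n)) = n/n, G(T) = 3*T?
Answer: 72900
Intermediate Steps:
j = 6
l(n) = 13/7 (l(n) = 2 - n/(7*n) = 2 - ⅐*1 = 2 - ⅐ = 13/7)
c(F, h) = 6
(-276 + c(l(2), G(2)))² = (-276 + 6)² = (-270)² = 72900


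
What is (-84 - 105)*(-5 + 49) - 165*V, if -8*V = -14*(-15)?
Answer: -15939/4 ≈ -3984.8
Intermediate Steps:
V = -105/4 (V = -(-7)*(-15)/4 = -⅛*210 = -105/4 ≈ -26.250)
(-84 - 105)*(-5 + 49) - 165*V = (-84 - 105)*(-5 + 49) - 165*(-105/4) = -189*44 + 17325/4 = -8316 + 17325/4 = -15939/4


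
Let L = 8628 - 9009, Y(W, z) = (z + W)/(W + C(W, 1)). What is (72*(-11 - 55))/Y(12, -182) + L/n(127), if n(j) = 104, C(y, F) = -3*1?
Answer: 2191551/8840 ≈ 247.91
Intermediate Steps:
C(y, F) = -3
Y(W, z) = (W + z)/(-3 + W) (Y(W, z) = (z + W)/(W - 3) = (W + z)/(-3 + W))
L = -381
(72*(-11 - 55))/Y(12, -182) + L/n(127) = (72*(-11 - 55))/(((12 - 182)/(-3 + 12))) - 381/104 = (72*(-66))/((-170/9)) - 381*1/104 = -4752/((⅑)*(-170)) - 381/104 = -4752/(-170/9) - 381/104 = -4752*(-9/170) - 381/104 = 21384/85 - 381/104 = 2191551/8840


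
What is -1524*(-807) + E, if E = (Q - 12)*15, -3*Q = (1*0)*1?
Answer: 1229688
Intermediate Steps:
Q = 0 (Q = -1*0/3 = -0 = -1/3*0 = 0)
E = -180 (E = (0 - 12)*15 = -12*15 = -180)
-1524*(-807) + E = -1524*(-807) - 180 = 1229868 - 180 = 1229688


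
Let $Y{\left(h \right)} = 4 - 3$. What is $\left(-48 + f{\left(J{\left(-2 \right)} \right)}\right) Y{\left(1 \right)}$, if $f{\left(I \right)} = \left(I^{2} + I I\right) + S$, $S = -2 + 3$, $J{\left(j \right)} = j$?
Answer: $-39$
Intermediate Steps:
$S = 1$
$Y{\left(h \right)} = 1$ ($Y{\left(h \right)} = 4 - 3 = 1$)
$f{\left(I \right)} = 1 + 2 I^{2}$ ($f{\left(I \right)} = \left(I^{2} + I I\right) + 1 = \left(I^{2} + I^{2}\right) + 1 = 2 I^{2} + 1 = 1 + 2 I^{2}$)
$\left(-48 + f{\left(J{\left(-2 \right)} \right)}\right) Y{\left(1 \right)} = \left(-48 + \left(1 + 2 \left(-2\right)^{2}\right)\right) 1 = \left(-48 + \left(1 + 2 \cdot 4\right)\right) 1 = \left(-48 + \left(1 + 8\right)\right) 1 = \left(-48 + 9\right) 1 = \left(-39\right) 1 = -39$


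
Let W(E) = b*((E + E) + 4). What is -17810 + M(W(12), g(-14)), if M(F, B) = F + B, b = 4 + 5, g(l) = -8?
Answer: -17566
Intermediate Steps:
b = 9
W(E) = 36 + 18*E (W(E) = 9*((E + E) + 4) = 9*(2*E + 4) = 9*(4 + 2*E) = 36 + 18*E)
M(F, B) = B + F
-17810 + M(W(12), g(-14)) = -17810 + (-8 + (36 + 18*12)) = -17810 + (-8 + (36 + 216)) = -17810 + (-8 + 252) = -17810 + 244 = -17566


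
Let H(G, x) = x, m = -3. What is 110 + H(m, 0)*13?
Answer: 110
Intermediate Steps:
110 + H(m, 0)*13 = 110 + 0*13 = 110 + 0 = 110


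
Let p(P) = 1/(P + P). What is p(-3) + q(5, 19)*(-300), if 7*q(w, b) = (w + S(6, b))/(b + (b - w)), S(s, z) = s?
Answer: -607/42 ≈ -14.452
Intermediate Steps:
p(P) = 1/(2*P)
q(w, b) = (6 + w)/(7*(-w + 2*b)) (q(w, b) = ((w + 6)/(b + (b - w)))/7 = ((6 + w)/(-w + 2*b))/7 = (6 + w)/(7*(-w + 2*b)))
p(-3) + q(5, 19)*(-300) = (1/2)/(-3) + ((6 + 5)/(7*(-1*5 + 2*19)))*(-300) = (1/2)*(-1/3) + ((1/7)*11/(-5 + 38))*(-300) = -1/6 + ((1/7)*11/33)*(-300) = -1/6 + ((1/7)*(1/33)*11)*(-300) = -1/6 + (1/21)*(-300) = -1/6 - 100/7 = -607/42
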